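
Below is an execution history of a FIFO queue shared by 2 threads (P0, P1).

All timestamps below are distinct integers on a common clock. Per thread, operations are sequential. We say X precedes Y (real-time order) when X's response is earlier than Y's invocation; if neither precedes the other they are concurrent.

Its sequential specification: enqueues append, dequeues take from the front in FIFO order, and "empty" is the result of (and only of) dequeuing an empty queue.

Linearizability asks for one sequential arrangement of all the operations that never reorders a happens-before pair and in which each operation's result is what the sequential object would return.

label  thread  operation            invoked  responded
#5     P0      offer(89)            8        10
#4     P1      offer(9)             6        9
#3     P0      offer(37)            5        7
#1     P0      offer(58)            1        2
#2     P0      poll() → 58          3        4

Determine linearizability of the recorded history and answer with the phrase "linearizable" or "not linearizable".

witness order: #1, #2, #3, #4, #5
1. #1 offer(58), leaving queue <58>
2. #2 poll() → 58, leaving queue <>
3. #3 offer(37), leaving queue <37>
4. #4 offer(9), leaving queue <37,9>
5. #5 offer(89), leaving queue <37,9,89>

linearizable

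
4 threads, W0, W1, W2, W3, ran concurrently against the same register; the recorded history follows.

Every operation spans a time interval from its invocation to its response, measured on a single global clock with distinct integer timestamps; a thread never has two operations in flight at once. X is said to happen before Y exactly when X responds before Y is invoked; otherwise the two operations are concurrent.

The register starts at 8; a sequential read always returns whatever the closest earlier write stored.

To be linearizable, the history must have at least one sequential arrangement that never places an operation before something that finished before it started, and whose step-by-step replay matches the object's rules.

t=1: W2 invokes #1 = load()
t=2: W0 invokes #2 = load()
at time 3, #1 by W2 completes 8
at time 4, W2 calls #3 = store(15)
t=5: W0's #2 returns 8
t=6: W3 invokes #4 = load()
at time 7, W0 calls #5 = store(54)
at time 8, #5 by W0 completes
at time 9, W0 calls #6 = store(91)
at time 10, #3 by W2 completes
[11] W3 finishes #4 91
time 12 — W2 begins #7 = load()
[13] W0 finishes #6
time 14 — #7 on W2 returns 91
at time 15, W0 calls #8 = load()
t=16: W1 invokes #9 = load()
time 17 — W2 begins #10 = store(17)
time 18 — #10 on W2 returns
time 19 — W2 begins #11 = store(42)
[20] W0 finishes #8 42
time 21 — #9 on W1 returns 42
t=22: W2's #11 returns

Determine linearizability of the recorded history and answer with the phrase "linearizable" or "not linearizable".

witness order: #1, #2, #3, #5, #6, #4, #7, #10, #11, #8, #9
1. #1 load() → 8, leaving value 8
2. #2 load() → 8, leaving value 8
3. #3 store(15), leaving value 15
4. #5 store(54), leaving value 54
5. #6 store(91), leaving value 91
6. #4 load() → 91, leaving value 91
7. #7 load() → 91, leaving value 91
8. #10 store(17), leaving value 17
9. #11 store(42), leaving value 42
10. #8 load() → 42, leaving value 42
11. #9 load() → 42, leaving value 42

linearizable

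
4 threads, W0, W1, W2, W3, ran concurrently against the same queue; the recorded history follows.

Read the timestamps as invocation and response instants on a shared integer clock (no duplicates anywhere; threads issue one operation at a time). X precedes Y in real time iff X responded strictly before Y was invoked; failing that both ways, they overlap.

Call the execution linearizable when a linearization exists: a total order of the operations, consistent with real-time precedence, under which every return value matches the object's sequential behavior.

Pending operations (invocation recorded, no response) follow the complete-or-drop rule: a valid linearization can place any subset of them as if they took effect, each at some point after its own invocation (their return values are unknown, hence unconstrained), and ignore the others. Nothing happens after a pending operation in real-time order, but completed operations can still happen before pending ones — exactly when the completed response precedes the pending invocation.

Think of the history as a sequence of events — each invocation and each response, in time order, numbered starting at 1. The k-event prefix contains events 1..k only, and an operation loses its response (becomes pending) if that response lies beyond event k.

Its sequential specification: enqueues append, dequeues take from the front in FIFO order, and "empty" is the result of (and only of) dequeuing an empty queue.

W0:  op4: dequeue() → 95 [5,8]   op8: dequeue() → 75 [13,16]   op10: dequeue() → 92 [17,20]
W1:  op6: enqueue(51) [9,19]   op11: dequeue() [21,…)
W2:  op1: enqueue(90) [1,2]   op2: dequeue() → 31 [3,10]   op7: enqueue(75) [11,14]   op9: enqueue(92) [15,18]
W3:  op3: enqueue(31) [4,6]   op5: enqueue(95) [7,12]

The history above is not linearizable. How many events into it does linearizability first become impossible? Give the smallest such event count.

8

events 1..7 are linearizable; a witness order is op1, op2, op3:
after step 1 (op1 enqueue(90)): queue <90>
after step 2 (op2 dequeue() (pending, included)): queue <>
after step 3 (op3 enqueue(31)): queue <31>
at event 8 (op4's time-8 response) nothing linearizes any more
no completion choice of the 2 pending operations (op2, op5) rescues it — every subset was tried
take op1, op3, op4 (pending dropped): step 3 already fails, because op4 dequeue() → 95 cannot occur there
take op1, op4, op3 (pending dropped): step 2 already fails, because op4 dequeue() → 95 cannot occur there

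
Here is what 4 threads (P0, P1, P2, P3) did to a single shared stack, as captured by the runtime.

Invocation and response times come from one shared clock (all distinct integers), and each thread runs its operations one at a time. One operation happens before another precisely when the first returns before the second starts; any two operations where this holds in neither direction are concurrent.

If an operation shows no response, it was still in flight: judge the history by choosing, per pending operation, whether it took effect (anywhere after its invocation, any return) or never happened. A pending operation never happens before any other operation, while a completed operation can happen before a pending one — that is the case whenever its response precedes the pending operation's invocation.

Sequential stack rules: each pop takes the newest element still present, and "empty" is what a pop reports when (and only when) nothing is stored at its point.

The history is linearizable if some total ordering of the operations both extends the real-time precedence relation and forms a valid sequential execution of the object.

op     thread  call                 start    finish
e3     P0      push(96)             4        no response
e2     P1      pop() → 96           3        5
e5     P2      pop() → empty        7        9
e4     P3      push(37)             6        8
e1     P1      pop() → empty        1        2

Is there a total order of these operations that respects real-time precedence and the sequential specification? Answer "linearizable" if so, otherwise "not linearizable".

linearizable

one valid linearization: e1, e3, e2, e5, e4
after step 1 (e1 pop() → empty): stack <>
after step 2 (e3 push(96) (pending, included)): stack <96>
after step 3 (e2 pop() → 96): stack <>
after step 4 (e5 pop() → empty): stack <>
after step 5 (e4 push(37)): stack <37>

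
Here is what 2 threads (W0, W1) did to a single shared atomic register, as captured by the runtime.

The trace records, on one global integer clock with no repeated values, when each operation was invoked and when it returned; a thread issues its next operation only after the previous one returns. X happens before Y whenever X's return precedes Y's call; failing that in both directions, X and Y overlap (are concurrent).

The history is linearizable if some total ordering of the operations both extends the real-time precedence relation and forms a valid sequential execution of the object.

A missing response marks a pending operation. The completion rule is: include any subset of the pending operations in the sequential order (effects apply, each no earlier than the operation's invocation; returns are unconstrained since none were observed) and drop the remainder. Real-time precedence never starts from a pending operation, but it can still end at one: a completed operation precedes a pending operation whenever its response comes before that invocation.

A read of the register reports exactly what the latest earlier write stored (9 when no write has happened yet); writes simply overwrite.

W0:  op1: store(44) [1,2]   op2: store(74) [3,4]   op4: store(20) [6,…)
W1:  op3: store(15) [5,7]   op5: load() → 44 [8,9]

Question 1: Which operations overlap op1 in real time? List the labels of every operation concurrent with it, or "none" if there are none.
none

op1 runs from 1 to 2; window-overlapping ops are concurrent
op2 [3,4]: after
op3 [5,7]: after
op4 [6,…): after
op5 [8,9]: after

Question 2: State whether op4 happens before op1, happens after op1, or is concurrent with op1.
after

op4 spans [6,…), op1 spans [1,2]
resp(op1)=2 < inv(op4)=6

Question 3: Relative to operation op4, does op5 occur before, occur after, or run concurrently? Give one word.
concurrent

op5 spans [8,9], op4 spans [6,…)
the intervals overlap in both directions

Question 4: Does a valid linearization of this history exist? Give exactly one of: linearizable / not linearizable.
not linearizable

the violation lands at event 9, op5's response at time 9: events 1..8 linearize, events 1..9 do not
exactly one order of the 4 completed ops respects real time; the atomic register replay fails
no completion choice of the 1 pending operation (op4) rescues it — every subset was tried
take op1, op2, op3, op5 (pending dropped): step 4 already fails, because op5 load() → 44 cannot occur there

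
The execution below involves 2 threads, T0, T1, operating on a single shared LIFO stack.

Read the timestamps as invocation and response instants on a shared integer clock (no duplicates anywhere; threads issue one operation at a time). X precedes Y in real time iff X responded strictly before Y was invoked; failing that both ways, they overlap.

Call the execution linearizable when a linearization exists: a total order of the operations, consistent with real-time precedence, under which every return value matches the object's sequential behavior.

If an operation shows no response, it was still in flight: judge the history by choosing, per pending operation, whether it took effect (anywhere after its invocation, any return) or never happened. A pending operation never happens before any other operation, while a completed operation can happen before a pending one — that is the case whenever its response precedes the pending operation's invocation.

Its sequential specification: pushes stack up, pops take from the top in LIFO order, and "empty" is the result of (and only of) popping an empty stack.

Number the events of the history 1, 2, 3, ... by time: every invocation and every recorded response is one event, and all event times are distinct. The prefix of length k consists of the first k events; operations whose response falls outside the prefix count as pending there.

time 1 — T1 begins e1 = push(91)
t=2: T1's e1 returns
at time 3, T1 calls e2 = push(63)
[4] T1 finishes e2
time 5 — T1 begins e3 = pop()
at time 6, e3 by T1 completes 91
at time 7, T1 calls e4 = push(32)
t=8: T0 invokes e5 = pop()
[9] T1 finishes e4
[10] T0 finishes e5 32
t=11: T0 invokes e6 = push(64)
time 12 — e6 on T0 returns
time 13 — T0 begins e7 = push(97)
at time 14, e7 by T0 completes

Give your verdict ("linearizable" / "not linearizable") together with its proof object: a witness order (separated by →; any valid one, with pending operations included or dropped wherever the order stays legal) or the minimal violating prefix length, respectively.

the violation lands at event 6, e3's response at time 6: events 1..5 linearize, events 1..6 do not
a single order respects real time; the 3 completed LIFO stack operations fail replay along it
take e1, e2, e3: step 3 already fails, because e3 pop() → 91 cannot occur there

not linearizable — minimal violating prefix: 6 events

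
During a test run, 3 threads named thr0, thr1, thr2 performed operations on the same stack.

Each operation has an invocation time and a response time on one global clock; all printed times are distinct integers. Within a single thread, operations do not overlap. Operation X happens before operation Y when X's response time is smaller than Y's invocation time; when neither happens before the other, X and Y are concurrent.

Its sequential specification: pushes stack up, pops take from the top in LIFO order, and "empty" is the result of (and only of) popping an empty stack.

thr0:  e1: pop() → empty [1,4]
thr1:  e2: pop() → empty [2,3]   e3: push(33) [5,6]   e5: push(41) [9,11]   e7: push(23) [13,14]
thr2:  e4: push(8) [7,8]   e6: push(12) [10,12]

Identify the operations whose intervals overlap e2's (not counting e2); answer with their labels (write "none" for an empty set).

e1

e2 spans [2,3]: anything still running between times 2 and 3 counts as concurrent
e1 [1,4]: concurrent
e3 [5,6]: after
e4 [7,8]: after
e5 [9,11]: after
e6 [10,12]: after
e7 [13,14]: after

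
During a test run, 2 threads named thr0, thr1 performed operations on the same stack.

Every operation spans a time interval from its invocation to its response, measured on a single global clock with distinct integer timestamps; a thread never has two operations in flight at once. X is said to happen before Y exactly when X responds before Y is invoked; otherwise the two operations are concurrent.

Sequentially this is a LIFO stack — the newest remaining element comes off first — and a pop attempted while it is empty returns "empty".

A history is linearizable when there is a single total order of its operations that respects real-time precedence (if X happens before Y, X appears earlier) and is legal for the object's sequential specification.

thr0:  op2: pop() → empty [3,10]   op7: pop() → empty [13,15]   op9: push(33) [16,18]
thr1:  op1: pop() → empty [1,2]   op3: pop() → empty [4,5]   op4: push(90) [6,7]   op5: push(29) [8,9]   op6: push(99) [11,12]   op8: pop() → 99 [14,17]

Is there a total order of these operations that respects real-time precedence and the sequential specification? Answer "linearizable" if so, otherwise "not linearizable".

not linearizable

through event 14 a valid linearization exists; event 15 (op7 responding at time 15) ends that
real-time-consistent orders of the 7 completed operations: 4 — all fail the stack replay
no completion choice of the 1 pending operation (op8) rescues it — every subset was tried
sample order op1, op2, op3, op4, op5, op6, op7 (pending dropped) stalls at step 7 — op7 pop() → empty has no legal effect
sample order op1, op3, op2, op4, op5, op6, op7 (pending dropped) stalls at step 7 — op7 pop() → empty has no legal effect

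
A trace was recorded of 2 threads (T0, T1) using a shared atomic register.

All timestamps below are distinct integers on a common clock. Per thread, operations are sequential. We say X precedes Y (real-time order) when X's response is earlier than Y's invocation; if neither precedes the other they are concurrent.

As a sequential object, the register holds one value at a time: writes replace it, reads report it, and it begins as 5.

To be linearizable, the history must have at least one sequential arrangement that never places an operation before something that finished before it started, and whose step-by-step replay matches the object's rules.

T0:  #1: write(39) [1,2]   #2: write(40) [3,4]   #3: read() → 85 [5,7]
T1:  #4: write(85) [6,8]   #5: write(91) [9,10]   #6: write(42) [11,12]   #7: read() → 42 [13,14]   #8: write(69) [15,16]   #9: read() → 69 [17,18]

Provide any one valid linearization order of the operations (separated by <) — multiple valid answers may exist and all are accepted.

1. #1 write(39), leaving value 39
2. #2 write(40), leaving value 40
3. #4 write(85), leaving value 85
4. #3 read() → 85, leaving value 85
5. #5 write(91), leaving value 91
6. #6 write(42), leaving value 42
7. #7 read() → 42, leaving value 42
8. #8 write(69), leaving value 69
9. #9 read() → 69, leaving value 69

#1 < #2 < #4 < #3 < #5 < #6 < #7 < #8 < #9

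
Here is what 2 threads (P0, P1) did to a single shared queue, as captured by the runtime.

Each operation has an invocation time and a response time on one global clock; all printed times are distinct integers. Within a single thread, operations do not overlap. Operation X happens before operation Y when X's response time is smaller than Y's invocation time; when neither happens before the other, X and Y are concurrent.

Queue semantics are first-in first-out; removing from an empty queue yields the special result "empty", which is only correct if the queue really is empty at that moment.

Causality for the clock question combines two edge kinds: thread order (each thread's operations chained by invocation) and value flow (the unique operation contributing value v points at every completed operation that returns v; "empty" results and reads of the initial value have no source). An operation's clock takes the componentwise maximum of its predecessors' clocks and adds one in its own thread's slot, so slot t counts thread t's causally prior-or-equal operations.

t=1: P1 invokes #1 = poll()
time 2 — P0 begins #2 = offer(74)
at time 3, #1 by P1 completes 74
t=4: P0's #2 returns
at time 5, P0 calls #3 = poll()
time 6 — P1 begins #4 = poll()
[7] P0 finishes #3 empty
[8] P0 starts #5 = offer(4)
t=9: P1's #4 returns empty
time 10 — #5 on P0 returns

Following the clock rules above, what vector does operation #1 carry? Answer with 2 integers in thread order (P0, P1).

VC(#2, invoked at 2): no causal predecessors; +1 on P0 → (1, 0)
#1 (invocation 1): componentwise max over VC(#2)=(1, 0), +1 at P1, giving (1, 1)
#3 (invocation 5): componentwise max over VC(#2)=(1, 0), +1 at P0, giving (2, 0)
#4 (invocation 6): componentwise max over VC(#1)=(1, 1), +1 at P1, giving (1, 2)
#5 (invocation 8): componentwise max over VC(#3)=(2, 0), +1 at P0, giving (3, 0)
target: VC(#1) = (1, 1)

(1, 1)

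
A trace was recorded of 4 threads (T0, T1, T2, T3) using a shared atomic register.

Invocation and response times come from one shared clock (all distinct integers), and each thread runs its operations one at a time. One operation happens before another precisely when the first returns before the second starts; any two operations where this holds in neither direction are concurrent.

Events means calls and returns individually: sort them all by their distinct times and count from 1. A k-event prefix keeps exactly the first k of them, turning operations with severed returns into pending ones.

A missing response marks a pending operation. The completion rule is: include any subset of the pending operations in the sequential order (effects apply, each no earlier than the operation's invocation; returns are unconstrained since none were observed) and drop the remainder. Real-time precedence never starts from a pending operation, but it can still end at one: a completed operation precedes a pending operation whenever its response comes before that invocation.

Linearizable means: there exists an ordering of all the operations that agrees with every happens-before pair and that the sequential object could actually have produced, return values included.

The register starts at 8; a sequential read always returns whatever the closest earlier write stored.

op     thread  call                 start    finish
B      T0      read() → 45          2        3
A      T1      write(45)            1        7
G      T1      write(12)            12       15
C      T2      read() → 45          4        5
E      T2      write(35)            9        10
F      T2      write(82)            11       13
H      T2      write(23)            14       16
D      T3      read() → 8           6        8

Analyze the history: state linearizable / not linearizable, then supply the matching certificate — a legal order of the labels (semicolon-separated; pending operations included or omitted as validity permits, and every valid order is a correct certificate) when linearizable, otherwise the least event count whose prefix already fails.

not linearizable — minimal violating prefix: 8 events

cut after 7 events: linearizable; cut after 8 events (D responds, time 8): not linearizable
no legal order exists: 4 real-time-consistent candidates over 4 completed atomic register operations, all rejected
e.g. A, B, C, D: illegal at step 4, since D read() → 8 cannot apply there
e.g. B, A, C, D: illegal at step 1, since B read() → 45 cannot apply there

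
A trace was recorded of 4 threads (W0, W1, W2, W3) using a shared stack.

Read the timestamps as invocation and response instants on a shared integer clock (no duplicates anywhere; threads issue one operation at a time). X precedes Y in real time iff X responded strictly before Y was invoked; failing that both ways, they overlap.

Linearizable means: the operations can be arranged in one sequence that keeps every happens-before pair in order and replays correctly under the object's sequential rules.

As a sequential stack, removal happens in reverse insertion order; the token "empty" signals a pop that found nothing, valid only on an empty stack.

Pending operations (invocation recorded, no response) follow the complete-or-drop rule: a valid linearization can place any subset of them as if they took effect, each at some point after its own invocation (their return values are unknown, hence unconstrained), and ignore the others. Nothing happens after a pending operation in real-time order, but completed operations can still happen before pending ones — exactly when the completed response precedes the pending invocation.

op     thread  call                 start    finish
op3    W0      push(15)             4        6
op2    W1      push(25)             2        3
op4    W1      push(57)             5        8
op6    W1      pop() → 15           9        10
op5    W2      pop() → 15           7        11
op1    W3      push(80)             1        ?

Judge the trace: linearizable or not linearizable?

not linearizable

already the first 11 events (up to op5's response at time 11) admit no linearization; the first 10 still do
checked exhaustively: 5 real-time-consistent orders of 5 completed operations, zero legal stack replays
every completion of the 1 pending operation (op1) was checked; none linearizes
one such order, op2, op3, op4, op5, op6 (pending dropped), breaks at step 4 where op5 pop() → 15 is illegal
one such order, op2, op3, op4, op6, op5 (pending dropped), breaks at step 4 where op6 pop() → 15 is illegal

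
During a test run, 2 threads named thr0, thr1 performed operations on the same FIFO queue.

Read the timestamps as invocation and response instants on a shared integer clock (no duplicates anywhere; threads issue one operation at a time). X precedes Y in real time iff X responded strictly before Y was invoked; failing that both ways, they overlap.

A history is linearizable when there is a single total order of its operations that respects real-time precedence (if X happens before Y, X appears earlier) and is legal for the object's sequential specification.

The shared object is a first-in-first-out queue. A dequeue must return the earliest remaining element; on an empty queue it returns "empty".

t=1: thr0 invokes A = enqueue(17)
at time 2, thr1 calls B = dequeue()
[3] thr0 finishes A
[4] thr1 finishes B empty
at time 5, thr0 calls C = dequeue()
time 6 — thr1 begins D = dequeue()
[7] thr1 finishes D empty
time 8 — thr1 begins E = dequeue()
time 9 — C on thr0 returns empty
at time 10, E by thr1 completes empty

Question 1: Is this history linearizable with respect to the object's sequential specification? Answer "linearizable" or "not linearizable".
through event 8 a valid linearization exists; event 9 (C responding at time 9) ends that
checked exhaustively: 4 real-time-consistent orders of 4 completed operations, zero legal FIFO queue replays
completion choices over the 1 pending operation (E) were checked; none helps
one such order, A, B, C, D (pending dropped), breaks at step 2 where B dequeue() → empty is illegal
one such order, A, B, D, C (pending dropped), breaks at step 2 where B dequeue() → empty is illegal

not linearizable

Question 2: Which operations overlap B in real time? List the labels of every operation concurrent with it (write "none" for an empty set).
B spans [2,4]; an op avoiding the whole window 2..4 is ordered, any other is concurrent
A [1,3]: concurrent
C [5,9]: after
D [6,7]: after
E [8,10]: after

A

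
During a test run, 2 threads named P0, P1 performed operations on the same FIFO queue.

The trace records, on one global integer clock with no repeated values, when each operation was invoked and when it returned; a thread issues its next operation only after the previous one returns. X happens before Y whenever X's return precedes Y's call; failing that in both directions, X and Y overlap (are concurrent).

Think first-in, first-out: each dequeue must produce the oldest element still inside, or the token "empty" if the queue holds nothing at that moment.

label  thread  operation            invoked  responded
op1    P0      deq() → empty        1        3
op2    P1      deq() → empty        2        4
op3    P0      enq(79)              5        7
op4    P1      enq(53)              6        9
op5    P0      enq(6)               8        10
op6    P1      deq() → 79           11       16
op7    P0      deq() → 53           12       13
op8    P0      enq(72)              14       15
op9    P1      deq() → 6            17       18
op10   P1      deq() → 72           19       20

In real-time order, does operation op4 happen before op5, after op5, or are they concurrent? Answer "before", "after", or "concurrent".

op4 spans [6,9], op5 spans [8,10]
the intervals overlap in both directions

concurrent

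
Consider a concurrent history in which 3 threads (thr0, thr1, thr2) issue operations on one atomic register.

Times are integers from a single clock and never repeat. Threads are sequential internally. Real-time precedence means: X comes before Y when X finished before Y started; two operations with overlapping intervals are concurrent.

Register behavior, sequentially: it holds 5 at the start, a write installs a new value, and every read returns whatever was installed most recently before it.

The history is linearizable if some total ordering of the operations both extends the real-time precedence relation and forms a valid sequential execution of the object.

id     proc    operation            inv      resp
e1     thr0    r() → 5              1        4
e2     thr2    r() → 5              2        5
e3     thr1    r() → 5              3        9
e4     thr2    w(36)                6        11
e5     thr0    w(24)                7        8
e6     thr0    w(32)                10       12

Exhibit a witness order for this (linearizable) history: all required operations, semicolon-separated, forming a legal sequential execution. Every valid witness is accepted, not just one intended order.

e1; e2; e3; e4; e5; e6

step 1: e1 r() → 5 — value 5
step 2: e2 r() → 5 — value 5
step 3: e3 r() → 5 — value 5
step 4: e4 w(36) — value 36
step 5: e5 w(24) — value 24
step 6: e6 w(32) — value 32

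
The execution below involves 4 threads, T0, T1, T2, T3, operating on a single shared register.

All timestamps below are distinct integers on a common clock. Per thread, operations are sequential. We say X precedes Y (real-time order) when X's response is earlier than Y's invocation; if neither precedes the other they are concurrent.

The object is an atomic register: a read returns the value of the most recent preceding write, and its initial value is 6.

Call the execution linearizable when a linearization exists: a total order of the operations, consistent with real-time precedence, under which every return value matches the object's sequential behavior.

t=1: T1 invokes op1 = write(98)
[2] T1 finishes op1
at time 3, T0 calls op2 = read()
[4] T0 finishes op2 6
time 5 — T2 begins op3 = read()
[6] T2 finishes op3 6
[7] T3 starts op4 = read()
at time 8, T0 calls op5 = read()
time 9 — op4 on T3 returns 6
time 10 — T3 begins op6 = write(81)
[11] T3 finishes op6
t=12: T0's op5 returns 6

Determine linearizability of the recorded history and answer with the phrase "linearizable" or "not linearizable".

not linearizable

the violation lands at event 4, op2's response at time 4: events 1..3 linearize, events 1..4 do not
exactly one order of the 2 completed ops respects real time; the register replay fails
e.g. op1, op2: illegal at step 2, since op2 read() → 6 cannot apply there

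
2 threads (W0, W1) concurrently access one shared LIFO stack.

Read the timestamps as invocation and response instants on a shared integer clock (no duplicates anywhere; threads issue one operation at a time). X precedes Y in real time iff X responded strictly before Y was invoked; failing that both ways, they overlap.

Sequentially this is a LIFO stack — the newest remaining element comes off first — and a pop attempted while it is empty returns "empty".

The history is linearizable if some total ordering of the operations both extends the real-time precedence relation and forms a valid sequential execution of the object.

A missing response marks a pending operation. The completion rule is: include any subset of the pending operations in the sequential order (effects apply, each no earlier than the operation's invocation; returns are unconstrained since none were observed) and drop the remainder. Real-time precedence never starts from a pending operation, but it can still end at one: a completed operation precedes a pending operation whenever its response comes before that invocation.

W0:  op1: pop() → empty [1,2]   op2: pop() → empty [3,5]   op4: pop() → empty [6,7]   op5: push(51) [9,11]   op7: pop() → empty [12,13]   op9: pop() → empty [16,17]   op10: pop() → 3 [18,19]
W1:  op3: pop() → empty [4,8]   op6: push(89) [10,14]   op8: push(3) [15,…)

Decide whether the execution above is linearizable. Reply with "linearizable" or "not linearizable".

not linearizable

through event 12 a valid linearization exists; event 13 (op7 responding at time 13) ends that
every one of the 3 real-time-consistent orders over 6 completed LIFO stack ops fails the sequential spec
include/drop combinations of the 1 pending operation (op6) were all tried; none helps
sample order op1, op2, op3, op4, op5, op7 (pending dropped) stalls at step 6 — op7 pop() → empty has no legal effect
sample order op1, op2, op4, op3, op5, op7 (pending dropped) stalls at step 6 — op7 pop() → empty has no legal effect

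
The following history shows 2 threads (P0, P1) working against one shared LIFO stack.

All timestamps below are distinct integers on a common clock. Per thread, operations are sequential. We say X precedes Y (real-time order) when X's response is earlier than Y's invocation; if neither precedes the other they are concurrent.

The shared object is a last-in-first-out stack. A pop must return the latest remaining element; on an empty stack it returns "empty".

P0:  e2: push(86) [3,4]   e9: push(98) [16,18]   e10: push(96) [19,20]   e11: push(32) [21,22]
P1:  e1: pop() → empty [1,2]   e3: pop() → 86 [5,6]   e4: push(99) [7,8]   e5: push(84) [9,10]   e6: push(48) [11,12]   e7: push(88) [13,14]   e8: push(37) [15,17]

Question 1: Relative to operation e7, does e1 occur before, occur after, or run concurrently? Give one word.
before

e1 spans [1,2], e7 spans [13,14]
resp(e1)=2 < inv(e7)=13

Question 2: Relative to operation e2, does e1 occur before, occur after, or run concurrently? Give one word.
before

e1 spans [1,2], e2 spans [3,4]
resp(e1)=2 < inv(e2)=3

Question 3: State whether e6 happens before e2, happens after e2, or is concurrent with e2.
after

e6 spans [11,12], e2 spans [3,4]
resp(e2)=4 < inv(e6)=11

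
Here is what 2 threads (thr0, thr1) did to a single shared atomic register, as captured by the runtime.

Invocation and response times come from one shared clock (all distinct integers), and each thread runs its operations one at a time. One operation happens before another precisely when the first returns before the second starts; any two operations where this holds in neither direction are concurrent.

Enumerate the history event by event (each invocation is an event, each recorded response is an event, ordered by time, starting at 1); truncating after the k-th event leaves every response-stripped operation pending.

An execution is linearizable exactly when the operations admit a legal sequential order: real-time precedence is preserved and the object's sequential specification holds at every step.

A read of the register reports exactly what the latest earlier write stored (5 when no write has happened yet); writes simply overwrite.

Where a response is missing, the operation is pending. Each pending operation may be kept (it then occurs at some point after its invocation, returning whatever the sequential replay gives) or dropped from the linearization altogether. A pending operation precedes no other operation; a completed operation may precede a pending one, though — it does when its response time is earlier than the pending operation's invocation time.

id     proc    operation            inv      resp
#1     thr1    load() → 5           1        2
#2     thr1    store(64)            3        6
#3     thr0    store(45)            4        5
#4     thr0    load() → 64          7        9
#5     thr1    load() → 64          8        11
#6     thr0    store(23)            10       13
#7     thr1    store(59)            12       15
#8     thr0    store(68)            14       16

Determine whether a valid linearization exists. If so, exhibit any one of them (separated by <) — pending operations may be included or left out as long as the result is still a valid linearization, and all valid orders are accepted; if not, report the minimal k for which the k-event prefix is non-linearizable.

linearizable — witness: #1 < #3 < #2 < #4 < #5 < #6 < #7 < #8

1. #1 load() → 5, leaving value 5
2. #3 store(45), leaving value 45
3. #2 store(64), leaving value 64
4. #4 load() → 64, leaving value 64
5. #5 load() → 64, leaving value 64
6. #6 store(23), leaving value 23
7. #7 store(59), leaving value 59
8. #8 store(68), leaving value 68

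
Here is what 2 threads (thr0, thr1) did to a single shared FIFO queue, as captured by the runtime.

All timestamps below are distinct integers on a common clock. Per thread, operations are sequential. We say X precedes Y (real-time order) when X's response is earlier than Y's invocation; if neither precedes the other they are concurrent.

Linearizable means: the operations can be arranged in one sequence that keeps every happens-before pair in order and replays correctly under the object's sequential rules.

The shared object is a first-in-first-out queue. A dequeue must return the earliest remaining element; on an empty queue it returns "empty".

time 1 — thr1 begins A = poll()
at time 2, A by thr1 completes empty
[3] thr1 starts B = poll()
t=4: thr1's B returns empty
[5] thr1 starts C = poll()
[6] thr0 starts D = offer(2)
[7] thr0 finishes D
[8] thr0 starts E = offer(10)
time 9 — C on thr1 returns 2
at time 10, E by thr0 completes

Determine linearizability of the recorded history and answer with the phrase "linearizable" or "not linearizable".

witness order: A, B, D, C, E
after step 1 (A poll() → empty): queue <>
after step 2 (B poll() → empty): queue <>
after step 3 (D offer(2)): queue <2>
after step 4 (C poll() → 2): queue <>
after step 5 (E offer(10)): queue <10>

linearizable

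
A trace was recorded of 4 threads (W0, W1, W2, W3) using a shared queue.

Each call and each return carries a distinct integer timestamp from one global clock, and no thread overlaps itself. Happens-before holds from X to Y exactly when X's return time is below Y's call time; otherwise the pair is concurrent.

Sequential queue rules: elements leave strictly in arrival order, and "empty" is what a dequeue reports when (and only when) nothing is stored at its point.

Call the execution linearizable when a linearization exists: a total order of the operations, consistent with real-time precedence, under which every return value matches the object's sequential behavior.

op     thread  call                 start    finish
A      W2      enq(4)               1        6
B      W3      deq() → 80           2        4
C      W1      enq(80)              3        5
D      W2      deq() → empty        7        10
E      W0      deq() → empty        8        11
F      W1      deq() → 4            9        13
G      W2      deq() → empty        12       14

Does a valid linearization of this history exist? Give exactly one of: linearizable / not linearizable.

one valid linearization: C, A, B, F, D, E, G
step 1: C enq(80) — queue <80>
step 2: A enq(4) — queue <80,4>
step 3: B deq() → 80 — queue <4>
step 4: F deq() → 4 — queue <>
step 5: D deq() → empty — queue <>
step 6: E deq() → empty — queue <>
step 7: G deq() → empty — queue <>

linearizable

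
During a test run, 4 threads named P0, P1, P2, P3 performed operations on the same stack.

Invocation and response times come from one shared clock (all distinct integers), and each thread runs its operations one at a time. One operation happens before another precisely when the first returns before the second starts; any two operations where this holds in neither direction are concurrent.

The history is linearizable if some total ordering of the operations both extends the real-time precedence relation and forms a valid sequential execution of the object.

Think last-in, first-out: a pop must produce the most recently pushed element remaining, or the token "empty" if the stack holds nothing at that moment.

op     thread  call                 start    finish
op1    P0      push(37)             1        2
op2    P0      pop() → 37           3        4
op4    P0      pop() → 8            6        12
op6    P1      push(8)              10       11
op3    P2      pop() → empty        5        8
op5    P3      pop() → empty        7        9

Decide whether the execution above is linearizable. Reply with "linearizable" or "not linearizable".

one valid linearization: op1, op2, op3, op5, op6, op4
1. op1 push(37), leaving stack <37>
2. op2 pop() → 37, leaving stack <>
3. op3 pop() → empty, leaving stack <>
4. op5 pop() → empty, leaving stack <>
5. op6 push(8), leaving stack <8>
6. op4 pop() → 8, leaving stack <>

linearizable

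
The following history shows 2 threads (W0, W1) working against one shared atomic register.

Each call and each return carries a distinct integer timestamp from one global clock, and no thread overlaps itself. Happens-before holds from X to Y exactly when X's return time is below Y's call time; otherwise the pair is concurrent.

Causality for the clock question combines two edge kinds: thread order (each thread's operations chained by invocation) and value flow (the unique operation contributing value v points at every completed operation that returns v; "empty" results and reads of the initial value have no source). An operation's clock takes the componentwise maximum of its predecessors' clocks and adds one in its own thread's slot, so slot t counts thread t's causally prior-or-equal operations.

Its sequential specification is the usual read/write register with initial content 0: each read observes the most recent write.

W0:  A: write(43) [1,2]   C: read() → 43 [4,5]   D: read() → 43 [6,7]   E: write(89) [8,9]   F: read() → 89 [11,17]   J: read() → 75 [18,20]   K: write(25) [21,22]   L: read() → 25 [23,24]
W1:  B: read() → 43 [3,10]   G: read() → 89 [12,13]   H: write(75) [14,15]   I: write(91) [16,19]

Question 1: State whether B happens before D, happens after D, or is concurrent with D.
concurrent

B spans [3,10], D spans [6,7]
the intervals overlap in both directions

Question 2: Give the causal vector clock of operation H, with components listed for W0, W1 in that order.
(4, 3)

invoked at 1, A has no predecessors; its own W0 bump gives (1, 0)
VC(B, invoked at 3): max of VC(A)=(1, 0), then +1 on thread W1 → (1, 1)
VC(C, invoked at 4): max of VC(A)=(1, 0), then +1 on thread W0 → (2, 0)
VC(D, invoked at 6): max of VC(A)=(1, 0), VC(C)=(2, 0), then +1 on thread W0 → (3, 0)
VC(E, invoked at 8): max of VC(D)=(3, 0), then +1 on thread W0 → (4, 0)
VC(F, invoked at 11): max of VC(E)=(4, 0), then +1 on thread W0 → (5, 0)
VC(G, invoked at 12): max of VC(B)=(1, 1), VC(E)=(4, 0), then +1 on thread W1 → (4, 2)
VC(H, invoked at 14): max of VC(G)=(4, 2), then +1 on thread W1 → (4, 3)
VC(I, invoked at 16): max of VC(H)=(4, 3), then +1 on thread W1 → (4, 4)
VC(J, invoked at 18): max of VC(F)=(5, 0), VC(H)=(4, 3), then +1 on thread W0 → (6, 3)
VC(K, invoked at 21): max of VC(J)=(6, 3), then +1 on thread W0 → (7, 3)
VC(L, invoked at 23): max of VC(K)=(7, 3), then +1 on thread W0 → (8, 3)
target: VC(H) = (4, 3)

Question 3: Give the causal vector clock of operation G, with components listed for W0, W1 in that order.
(4, 2)

A, invoked 1, has no incoming edges; only W0's bump applies → (1, 0)
invoked at 3, B merges VC(A)=(1, 0) and bumps W1's slot → (1, 1)
invoked at 4, C merges VC(A)=(1, 0) and bumps W0's slot → (2, 0)
invoked at 6, D merges VC(A)=(1, 0), VC(C)=(2, 0) and bumps W0's slot → (3, 0)
invoked at 8, E merges VC(D)=(3, 0) and bumps W0's slot → (4, 0)
invoked at 11, F merges VC(E)=(4, 0) and bumps W0's slot → (5, 0)
invoked at 12, G merges VC(B)=(1, 1), VC(E)=(4, 0) and bumps W1's slot → (4, 2)
invoked at 14, H merges VC(G)=(4, 2) and bumps W1's slot → (4, 3)
invoked at 16, I merges VC(H)=(4, 3) and bumps W1's slot → (4, 4)
invoked at 18, J merges VC(F)=(5, 0), VC(H)=(4, 3) and bumps W0's slot → (6, 3)
invoked at 21, K merges VC(J)=(6, 3) and bumps W0's slot → (7, 3)
invoked at 23, L merges VC(K)=(7, 3) and bumps W0's slot → (8, 3)
target: VC(G) = (4, 2)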